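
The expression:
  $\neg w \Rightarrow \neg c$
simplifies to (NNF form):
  $w \vee \neg c$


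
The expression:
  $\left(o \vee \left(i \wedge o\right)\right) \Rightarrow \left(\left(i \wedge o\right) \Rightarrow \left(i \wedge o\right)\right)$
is always true.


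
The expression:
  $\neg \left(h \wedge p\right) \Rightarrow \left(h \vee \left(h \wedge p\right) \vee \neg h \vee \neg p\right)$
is always true.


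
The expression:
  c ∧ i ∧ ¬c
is never true.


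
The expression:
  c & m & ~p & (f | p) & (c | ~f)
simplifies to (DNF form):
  c & f & m & ~p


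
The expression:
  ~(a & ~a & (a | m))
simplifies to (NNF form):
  True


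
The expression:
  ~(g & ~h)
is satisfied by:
  {h: True, g: False}
  {g: False, h: False}
  {g: True, h: True}


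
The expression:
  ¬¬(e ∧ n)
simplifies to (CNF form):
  e ∧ n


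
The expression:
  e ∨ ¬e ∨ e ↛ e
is always true.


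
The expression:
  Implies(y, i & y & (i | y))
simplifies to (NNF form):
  i | ~y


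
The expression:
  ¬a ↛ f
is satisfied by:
  {f: False, a: False}


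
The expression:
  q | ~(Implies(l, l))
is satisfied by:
  {q: True}


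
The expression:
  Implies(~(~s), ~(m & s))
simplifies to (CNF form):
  ~m | ~s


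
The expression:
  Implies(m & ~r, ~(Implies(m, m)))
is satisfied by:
  {r: True, m: False}
  {m: False, r: False}
  {m: True, r: True}


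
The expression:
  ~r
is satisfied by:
  {r: False}


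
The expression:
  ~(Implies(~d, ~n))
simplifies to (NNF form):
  n & ~d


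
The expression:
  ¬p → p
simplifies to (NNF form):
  p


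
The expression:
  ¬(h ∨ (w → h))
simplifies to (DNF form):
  w ∧ ¬h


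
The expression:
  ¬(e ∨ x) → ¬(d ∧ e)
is always true.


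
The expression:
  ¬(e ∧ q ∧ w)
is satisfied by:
  {w: False, e: False, q: False}
  {q: True, w: False, e: False}
  {e: True, w: False, q: False}
  {q: True, e: True, w: False}
  {w: True, q: False, e: False}
  {q: True, w: True, e: False}
  {e: True, w: True, q: False}


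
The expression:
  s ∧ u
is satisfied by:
  {u: True, s: True}


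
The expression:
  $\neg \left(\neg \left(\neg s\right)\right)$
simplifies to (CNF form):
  $\neg s$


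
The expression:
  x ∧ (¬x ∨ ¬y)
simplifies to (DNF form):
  x ∧ ¬y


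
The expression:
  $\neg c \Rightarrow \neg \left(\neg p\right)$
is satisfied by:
  {c: True, p: True}
  {c: True, p: False}
  {p: True, c: False}


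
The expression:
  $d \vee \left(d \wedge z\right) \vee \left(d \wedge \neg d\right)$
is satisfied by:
  {d: True}


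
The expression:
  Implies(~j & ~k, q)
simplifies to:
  j | k | q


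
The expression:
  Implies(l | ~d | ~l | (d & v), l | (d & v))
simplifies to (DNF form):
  l | (d & v)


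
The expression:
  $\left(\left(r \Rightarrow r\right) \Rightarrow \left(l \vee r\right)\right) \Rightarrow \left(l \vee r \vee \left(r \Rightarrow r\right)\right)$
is always true.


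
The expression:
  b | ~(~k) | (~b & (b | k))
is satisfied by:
  {b: True, k: True}
  {b: True, k: False}
  {k: True, b: False}


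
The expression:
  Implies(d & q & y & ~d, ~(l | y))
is always true.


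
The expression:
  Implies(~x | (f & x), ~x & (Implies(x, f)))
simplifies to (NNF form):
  ~f | ~x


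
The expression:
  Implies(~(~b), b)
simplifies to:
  True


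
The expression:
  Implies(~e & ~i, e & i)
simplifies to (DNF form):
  e | i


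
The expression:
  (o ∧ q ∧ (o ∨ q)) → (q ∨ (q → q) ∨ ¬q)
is always true.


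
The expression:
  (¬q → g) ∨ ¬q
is always true.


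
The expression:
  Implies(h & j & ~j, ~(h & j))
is always true.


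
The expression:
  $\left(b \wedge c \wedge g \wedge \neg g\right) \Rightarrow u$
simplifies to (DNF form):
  $\text{True}$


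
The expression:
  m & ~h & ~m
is never true.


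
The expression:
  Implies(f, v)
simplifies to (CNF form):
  v | ~f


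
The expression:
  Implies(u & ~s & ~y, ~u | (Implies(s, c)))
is always true.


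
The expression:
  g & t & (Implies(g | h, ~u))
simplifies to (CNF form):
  g & t & ~u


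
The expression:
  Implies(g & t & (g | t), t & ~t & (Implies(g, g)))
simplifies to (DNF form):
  ~g | ~t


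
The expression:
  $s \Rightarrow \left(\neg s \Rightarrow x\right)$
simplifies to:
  $\text{True}$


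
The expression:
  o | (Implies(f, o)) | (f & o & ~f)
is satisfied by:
  {o: True, f: False}
  {f: False, o: False}
  {f: True, o: True}


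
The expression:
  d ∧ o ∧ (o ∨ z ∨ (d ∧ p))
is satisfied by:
  {d: True, o: True}


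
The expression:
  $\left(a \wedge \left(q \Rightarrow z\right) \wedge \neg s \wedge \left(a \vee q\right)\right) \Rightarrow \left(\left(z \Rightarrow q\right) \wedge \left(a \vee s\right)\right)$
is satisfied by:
  {q: True, s: True, z: False, a: False}
  {q: True, s: False, z: False, a: False}
  {s: True, q: False, z: False, a: False}
  {q: False, s: False, z: False, a: False}
  {a: True, q: True, s: True, z: False}
  {a: True, q: True, s: False, z: False}
  {a: True, s: True, q: False, z: False}
  {a: True, s: False, q: False, z: False}
  {q: True, z: True, s: True, a: False}
  {q: True, z: True, s: False, a: False}
  {z: True, s: True, q: False, a: False}
  {z: True, q: False, s: False, a: False}
  {a: True, z: True, q: True, s: True}
  {a: True, z: True, q: True, s: False}
  {a: True, z: True, s: True, q: False}


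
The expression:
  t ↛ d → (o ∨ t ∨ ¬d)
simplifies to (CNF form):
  True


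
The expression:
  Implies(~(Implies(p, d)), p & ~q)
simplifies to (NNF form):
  d | ~p | ~q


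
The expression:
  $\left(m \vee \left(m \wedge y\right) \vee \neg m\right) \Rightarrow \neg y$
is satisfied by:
  {y: False}


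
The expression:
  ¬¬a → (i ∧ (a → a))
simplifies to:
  i ∨ ¬a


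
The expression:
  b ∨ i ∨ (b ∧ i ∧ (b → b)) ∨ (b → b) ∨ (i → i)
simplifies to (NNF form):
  True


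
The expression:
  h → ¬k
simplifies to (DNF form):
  ¬h ∨ ¬k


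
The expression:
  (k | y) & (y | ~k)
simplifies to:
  y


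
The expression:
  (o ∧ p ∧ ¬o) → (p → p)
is always true.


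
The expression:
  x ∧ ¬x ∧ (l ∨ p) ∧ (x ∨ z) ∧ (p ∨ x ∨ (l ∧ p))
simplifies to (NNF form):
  False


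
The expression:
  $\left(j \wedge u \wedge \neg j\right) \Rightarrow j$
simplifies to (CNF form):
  $\text{True}$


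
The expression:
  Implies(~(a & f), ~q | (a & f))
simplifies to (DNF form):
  ~q | (a & f)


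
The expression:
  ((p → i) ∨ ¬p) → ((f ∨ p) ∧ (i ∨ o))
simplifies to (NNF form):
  p ∨ (f ∧ i) ∨ (f ∧ o)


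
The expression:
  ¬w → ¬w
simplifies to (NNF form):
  True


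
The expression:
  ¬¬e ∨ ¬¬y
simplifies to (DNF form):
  e ∨ y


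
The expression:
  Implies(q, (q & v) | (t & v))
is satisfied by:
  {v: True, q: False}
  {q: False, v: False}
  {q: True, v: True}


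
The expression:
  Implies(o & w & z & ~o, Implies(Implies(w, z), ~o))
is always true.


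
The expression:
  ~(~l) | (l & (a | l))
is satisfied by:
  {l: True}


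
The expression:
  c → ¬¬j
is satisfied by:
  {j: True, c: False}
  {c: False, j: False}
  {c: True, j: True}


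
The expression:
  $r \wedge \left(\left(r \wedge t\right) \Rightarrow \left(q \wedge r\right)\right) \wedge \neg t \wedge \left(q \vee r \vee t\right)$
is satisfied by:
  {r: True, t: False}


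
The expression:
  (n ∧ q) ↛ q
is never true.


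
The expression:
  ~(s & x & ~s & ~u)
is always true.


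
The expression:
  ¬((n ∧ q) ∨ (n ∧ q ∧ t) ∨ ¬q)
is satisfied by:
  {q: True, n: False}


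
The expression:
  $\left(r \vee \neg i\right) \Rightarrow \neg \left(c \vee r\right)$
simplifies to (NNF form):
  $\neg r \wedge \left(i \vee \neg c\right)$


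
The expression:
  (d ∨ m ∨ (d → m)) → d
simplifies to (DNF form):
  d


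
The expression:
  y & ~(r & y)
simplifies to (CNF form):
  y & ~r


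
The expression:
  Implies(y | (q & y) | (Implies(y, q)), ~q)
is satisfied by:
  {q: False}


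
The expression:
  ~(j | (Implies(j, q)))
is never true.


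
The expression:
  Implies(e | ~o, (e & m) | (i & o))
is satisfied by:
  {o: True, m: True, i: True, e: False}
  {o: True, m: True, i: False, e: False}
  {o: True, i: True, e: False, m: False}
  {o: True, i: False, e: False, m: False}
  {o: True, m: True, e: True, i: True}
  {o: True, m: True, e: True, i: False}
  {o: True, e: True, i: True, m: False}
  {e: True, m: True, i: True, o: False}
  {e: True, m: True, i: False, o: False}


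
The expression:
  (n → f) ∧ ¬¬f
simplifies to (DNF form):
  f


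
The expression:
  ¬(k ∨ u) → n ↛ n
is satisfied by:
  {k: True, u: True}
  {k: True, u: False}
  {u: True, k: False}


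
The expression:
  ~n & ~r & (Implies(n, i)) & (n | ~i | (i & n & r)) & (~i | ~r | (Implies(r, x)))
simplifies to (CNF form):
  ~i & ~n & ~r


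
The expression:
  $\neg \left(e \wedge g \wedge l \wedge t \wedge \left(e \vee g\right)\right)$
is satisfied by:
  {l: False, e: False, t: False, g: False}
  {g: True, l: False, e: False, t: False}
  {t: True, l: False, e: False, g: False}
  {g: True, t: True, l: False, e: False}
  {e: True, g: False, l: False, t: False}
  {g: True, e: True, l: False, t: False}
  {t: True, e: True, g: False, l: False}
  {g: True, t: True, e: True, l: False}
  {l: True, t: False, e: False, g: False}
  {g: True, l: True, t: False, e: False}
  {t: True, l: True, g: False, e: False}
  {g: True, t: True, l: True, e: False}
  {e: True, l: True, t: False, g: False}
  {g: True, e: True, l: True, t: False}
  {t: True, e: True, l: True, g: False}


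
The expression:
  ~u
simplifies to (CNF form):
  ~u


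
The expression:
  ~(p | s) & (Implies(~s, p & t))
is never true.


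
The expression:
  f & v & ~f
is never true.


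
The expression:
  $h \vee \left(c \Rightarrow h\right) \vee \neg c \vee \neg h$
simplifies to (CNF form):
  $\text{True}$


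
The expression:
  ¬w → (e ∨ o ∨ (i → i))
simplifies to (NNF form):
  True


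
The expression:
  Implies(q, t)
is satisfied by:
  {t: True, q: False}
  {q: False, t: False}
  {q: True, t: True}


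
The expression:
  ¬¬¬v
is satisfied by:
  {v: False}


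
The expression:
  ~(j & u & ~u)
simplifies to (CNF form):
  True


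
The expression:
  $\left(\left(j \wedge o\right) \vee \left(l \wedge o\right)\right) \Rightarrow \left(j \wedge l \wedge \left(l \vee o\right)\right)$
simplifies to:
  $\left(j \wedge l\right) \vee \left(\neg j \wedge \neg l\right) \vee \neg o$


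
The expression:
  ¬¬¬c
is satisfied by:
  {c: False}


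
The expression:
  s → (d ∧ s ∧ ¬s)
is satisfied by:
  {s: False}


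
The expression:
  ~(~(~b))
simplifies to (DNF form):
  ~b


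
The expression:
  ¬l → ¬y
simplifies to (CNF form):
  l ∨ ¬y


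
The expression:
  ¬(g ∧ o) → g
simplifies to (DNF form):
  g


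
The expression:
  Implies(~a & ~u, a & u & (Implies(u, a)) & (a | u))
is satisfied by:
  {a: True, u: True}
  {a: True, u: False}
  {u: True, a: False}


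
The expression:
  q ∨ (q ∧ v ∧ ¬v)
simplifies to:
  q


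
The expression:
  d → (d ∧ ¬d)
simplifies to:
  ¬d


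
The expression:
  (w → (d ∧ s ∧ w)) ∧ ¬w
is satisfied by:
  {w: False}


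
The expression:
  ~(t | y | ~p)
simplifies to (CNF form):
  p & ~t & ~y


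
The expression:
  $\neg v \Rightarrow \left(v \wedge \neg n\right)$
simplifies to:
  $v$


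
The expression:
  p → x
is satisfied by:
  {x: True, p: False}
  {p: False, x: False}
  {p: True, x: True}


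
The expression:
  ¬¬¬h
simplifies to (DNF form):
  ¬h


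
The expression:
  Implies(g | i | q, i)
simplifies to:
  i | (~g & ~q)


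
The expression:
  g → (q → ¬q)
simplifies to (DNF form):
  ¬g ∨ ¬q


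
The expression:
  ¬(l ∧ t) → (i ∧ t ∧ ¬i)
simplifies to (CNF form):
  l ∧ t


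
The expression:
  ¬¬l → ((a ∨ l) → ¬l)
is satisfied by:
  {l: False}


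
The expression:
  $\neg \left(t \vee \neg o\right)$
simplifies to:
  $o \wedge \neg t$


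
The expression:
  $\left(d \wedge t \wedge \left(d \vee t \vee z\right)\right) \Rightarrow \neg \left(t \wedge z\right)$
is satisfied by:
  {t: False, z: False, d: False}
  {d: True, t: False, z: False}
  {z: True, t: False, d: False}
  {d: True, z: True, t: False}
  {t: True, d: False, z: False}
  {d: True, t: True, z: False}
  {z: True, t: True, d: False}


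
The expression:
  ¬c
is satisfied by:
  {c: False}


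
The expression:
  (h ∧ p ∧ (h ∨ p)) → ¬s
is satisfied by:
  {s: False, p: False, h: False}
  {h: True, s: False, p: False}
  {p: True, s: False, h: False}
  {h: True, p: True, s: False}
  {s: True, h: False, p: False}
  {h: True, s: True, p: False}
  {p: True, s: True, h: False}


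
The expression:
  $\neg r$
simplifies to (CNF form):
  $\neg r$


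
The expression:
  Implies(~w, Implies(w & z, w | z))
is always true.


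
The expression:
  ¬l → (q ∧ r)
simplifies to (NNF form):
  l ∨ (q ∧ r)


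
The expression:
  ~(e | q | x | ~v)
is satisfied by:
  {v: True, q: False, e: False, x: False}


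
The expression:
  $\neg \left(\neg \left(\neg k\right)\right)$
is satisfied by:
  {k: False}


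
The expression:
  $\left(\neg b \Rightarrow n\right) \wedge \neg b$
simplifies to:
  $n \wedge \neg b$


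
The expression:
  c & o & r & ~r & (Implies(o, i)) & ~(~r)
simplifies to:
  False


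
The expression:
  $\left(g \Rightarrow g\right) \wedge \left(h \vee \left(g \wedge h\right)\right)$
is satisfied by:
  {h: True}


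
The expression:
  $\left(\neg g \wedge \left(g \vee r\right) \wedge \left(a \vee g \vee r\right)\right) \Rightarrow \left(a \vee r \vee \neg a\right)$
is always true.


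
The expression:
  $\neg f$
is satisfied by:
  {f: False}


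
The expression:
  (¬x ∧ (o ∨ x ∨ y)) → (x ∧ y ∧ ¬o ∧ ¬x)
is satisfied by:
  {x: True, o: False, y: False}
  {x: True, y: True, o: False}
  {x: True, o: True, y: False}
  {x: True, y: True, o: True}
  {y: False, o: False, x: False}


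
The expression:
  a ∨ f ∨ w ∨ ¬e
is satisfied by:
  {w: True, a: True, f: True, e: False}
  {w: True, a: True, f: False, e: False}
  {w: True, f: True, e: False, a: False}
  {w: True, f: False, e: False, a: False}
  {a: True, f: True, e: False, w: False}
  {a: True, f: False, e: False, w: False}
  {f: True, a: False, e: False, w: False}
  {f: False, a: False, e: False, w: False}
  {w: True, a: True, e: True, f: True}
  {w: True, a: True, e: True, f: False}
  {w: True, e: True, f: True, a: False}
  {w: True, e: True, f: False, a: False}
  {e: True, a: True, f: True, w: False}
  {e: True, a: True, f: False, w: False}
  {e: True, f: True, a: False, w: False}


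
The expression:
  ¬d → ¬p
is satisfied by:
  {d: True, p: False}
  {p: False, d: False}
  {p: True, d: True}


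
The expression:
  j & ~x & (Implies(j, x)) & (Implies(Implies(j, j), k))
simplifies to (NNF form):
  False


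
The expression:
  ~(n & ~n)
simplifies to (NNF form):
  True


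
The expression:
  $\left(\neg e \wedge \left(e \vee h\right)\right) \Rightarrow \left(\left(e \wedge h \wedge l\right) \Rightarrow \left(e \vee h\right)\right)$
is always true.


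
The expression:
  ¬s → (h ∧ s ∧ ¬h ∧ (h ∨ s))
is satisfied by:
  {s: True}


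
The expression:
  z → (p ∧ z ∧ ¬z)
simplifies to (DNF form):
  ¬z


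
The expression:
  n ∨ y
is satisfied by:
  {n: True, y: True}
  {n: True, y: False}
  {y: True, n: False}


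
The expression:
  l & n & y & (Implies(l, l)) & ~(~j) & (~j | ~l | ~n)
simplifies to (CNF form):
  False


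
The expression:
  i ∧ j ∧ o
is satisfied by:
  {i: True, j: True, o: True}


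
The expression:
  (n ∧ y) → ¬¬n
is always true.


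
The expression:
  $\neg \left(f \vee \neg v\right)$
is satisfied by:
  {v: True, f: False}


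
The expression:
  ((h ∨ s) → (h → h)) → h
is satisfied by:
  {h: True}


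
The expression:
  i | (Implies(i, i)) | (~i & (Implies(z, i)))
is always true.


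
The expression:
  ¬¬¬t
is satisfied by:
  {t: False}


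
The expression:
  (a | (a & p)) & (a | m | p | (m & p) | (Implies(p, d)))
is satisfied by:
  {a: True}


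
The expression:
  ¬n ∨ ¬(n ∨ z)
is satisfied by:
  {n: False}


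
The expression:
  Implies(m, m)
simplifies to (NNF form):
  True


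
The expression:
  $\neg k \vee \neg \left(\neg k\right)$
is always true.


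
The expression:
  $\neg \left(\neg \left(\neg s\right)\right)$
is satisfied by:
  {s: False}


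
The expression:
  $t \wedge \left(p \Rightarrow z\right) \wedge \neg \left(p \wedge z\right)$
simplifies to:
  $t \wedge \neg p$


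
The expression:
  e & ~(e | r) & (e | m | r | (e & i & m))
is never true.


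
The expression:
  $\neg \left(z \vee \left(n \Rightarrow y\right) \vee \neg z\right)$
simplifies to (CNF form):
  $\text{False}$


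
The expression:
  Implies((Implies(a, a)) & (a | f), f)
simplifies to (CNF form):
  f | ~a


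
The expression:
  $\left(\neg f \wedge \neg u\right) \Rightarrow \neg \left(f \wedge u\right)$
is always true.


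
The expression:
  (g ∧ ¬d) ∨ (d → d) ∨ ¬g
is always true.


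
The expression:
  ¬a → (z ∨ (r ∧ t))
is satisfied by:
  {r: True, a: True, z: True, t: True}
  {r: True, a: True, z: True, t: False}
  {a: True, z: True, t: True, r: False}
  {a: True, z: True, t: False, r: False}
  {r: True, a: True, t: True, z: False}
  {r: True, a: True, t: False, z: False}
  {a: True, t: True, z: False, r: False}
  {a: True, t: False, z: False, r: False}
  {r: True, z: True, t: True, a: False}
  {r: True, z: True, t: False, a: False}
  {z: True, t: True, a: False, r: False}
  {z: True, a: False, t: False, r: False}
  {r: True, t: True, a: False, z: False}


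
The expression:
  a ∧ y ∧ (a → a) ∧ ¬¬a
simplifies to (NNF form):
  a ∧ y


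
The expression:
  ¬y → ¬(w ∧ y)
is always true.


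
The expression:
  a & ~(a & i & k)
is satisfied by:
  {a: True, k: False, i: False}
  {a: True, i: True, k: False}
  {a: True, k: True, i: False}


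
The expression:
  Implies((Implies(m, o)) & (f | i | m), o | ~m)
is always true.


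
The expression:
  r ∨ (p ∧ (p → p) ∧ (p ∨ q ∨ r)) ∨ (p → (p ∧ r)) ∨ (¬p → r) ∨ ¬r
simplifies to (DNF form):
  True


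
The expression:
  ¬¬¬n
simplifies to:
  ¬n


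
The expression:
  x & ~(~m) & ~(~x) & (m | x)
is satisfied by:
  {m: True, x: True}


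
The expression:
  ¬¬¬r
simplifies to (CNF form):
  ¬r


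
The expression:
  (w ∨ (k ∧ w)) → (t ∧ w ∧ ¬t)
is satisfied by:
  {w: False}


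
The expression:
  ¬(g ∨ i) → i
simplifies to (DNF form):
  g ∨ i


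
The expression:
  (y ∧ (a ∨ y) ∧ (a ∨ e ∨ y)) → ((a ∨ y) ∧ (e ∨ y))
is always true.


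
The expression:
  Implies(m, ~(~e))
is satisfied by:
  {e: True, m: False}
  {m: False, e: False}
  {m: True, e: True}


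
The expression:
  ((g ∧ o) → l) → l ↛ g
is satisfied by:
  {o: True, l: True, g: False}
  {l: True, g: False, o: False}
  {o: True, g: True, l: False}


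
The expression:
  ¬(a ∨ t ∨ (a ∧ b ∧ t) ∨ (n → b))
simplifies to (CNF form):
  n ∧ ¬a ∧ ¬b ∧ ¬t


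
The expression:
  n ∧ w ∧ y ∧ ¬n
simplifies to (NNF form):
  False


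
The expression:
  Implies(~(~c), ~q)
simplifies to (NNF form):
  ~c | ~q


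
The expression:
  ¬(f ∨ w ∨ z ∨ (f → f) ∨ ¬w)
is never true.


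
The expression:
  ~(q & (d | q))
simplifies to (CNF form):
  ~q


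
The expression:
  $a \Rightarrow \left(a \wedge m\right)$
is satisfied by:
  {m: True, a: False}
  {a: False, m: False}
  {a: True, m: True}


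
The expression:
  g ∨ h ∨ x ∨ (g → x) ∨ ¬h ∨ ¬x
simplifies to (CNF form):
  True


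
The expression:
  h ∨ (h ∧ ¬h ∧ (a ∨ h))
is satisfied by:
  {h: True}


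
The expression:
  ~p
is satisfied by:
  {p: False}


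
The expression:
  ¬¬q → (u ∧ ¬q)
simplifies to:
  ¬q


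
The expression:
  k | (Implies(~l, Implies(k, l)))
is always true.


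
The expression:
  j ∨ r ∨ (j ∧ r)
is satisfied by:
  {r: True, j: True}
  {r: True, j: False}
  {j: True, r: False}


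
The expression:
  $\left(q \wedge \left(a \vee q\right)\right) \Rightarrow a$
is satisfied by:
  {a: True, q: False}
  {q: False, a: False}
  {q: True, a: True}


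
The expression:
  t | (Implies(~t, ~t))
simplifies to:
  True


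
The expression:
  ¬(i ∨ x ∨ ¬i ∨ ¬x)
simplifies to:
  False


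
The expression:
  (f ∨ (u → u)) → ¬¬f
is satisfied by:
  {f: True}


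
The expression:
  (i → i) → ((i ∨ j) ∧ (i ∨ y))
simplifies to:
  i ∨ (j ∧ y)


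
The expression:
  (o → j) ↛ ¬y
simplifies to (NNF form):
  y ∧ (j ∨ ¬o)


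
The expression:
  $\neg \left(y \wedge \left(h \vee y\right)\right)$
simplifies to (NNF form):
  $\neg y$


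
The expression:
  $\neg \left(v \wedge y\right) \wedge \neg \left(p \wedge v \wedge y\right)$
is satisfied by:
  {v: False, y: False}
  {y: True, v: False}
  {v: True, y: False}


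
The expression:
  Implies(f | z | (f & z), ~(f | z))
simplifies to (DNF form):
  ~f & ~z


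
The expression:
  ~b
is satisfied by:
  {b: False}


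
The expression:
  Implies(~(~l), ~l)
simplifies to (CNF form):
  ~l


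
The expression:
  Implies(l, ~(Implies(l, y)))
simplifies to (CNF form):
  ~l | ~y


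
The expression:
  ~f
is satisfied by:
  {f: False}


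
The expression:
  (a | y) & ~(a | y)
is never true.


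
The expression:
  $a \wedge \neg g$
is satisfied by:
  {a: True, g: False}


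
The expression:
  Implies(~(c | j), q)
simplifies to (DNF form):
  c | j | q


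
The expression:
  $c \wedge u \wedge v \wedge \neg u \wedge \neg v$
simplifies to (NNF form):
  $\text{False}$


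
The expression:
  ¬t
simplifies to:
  ¬t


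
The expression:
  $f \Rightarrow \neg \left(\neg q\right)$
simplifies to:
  $q \vee \neg f$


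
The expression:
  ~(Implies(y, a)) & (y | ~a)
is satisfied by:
  {y: True, a: False}


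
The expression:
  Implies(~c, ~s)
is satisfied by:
  {c: True, s: False}
  {s: False, c: False}
  {s: True, c: True}


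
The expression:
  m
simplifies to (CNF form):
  m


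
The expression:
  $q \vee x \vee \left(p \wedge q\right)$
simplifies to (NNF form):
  $q \vee x$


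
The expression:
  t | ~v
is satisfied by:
  {t: True, v: False}
  {v: False, t: False}
  {v: True, t: True}


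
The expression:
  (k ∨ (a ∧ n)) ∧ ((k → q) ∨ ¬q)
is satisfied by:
  {n: True, k: True, a: True}
  {n: True, k: True, a: False}
  {k: True, a: True, n: False}
  {k: True, a: False, n: False}
  {n: True, a: True, k: False}


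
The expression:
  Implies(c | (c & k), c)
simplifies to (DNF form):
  True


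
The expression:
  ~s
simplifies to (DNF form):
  ~s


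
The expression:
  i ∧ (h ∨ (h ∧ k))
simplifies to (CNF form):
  h ∧ i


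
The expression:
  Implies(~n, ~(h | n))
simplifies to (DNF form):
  n | ~h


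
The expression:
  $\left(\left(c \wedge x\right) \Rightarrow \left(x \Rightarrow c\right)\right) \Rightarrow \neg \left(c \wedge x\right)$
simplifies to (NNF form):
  $\neg c \vee \neg x$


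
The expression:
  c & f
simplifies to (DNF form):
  c & f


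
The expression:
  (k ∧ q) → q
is always true.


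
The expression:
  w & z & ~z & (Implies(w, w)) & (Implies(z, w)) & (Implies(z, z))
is never true.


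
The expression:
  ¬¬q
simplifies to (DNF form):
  q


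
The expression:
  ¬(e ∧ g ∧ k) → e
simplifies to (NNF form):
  e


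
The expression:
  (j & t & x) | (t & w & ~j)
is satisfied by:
  {t: True, x: True, w: True, j: False}
  {t: True, w: True, x: False, j: False}
  {t: True, j: True, x: True, w: True}
  {t: True, j: True, x: True, w: False}


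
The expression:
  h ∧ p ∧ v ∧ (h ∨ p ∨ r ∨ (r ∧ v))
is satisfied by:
  {h: True, p: True, v: True}


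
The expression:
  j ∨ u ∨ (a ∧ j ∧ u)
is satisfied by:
  {u: True, j: True}
  {u: True, j: False}
  {j: True, u: False}


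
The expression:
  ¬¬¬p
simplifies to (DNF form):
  ¬p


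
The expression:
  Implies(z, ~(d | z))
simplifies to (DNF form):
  ~z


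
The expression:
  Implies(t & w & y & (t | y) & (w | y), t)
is always true.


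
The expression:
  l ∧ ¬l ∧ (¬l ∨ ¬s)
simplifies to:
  False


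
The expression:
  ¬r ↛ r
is always true.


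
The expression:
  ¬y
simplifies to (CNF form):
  ¬y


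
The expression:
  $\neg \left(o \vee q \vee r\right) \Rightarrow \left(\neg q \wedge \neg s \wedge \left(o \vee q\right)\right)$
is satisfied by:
  {r: True, q: True, o: True}
  {r: True, q: True, o: False}
  {r: True, o: True, q: False}
  {r: True, o: False, q: False}
  {q: True, o: True, r: False}
  {q: True, o: False, r: False}
  {o: True, q: False, r: False}


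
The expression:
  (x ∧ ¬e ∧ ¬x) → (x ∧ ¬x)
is always true.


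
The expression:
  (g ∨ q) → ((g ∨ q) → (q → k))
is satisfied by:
  {k: True, q: False}
  {q: False, k: False}
  {q: True, k: True}


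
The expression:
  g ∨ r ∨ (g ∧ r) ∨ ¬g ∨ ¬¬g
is always true.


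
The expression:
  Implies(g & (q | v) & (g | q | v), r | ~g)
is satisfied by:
  {r: True, q: False, g: False, v: False}
  {r: True, v: True, q: False, g: False}
  {r: True, q: True, g: False, v: False}
  {r: True, v: True, q: True, g: False}
  {v: False, q: False, g: False, r: False}
  {v: True, q: False, g: False, r: False}
  {q: True, v: False, g: False, r: False}
  {v: True, q: True, g: False, r: False}
  {g: True, r: True, v: False, q: False}
  {v: True, g: True, r: True, q: False}
  {g: True, r: True, q: True, v: False}
  {v: True, g: True, r: True, q: True}
  {g: True, r: False, q: False, v: False}


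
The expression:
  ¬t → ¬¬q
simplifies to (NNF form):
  q ∨ t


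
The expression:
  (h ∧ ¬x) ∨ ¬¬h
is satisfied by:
  {h: True}


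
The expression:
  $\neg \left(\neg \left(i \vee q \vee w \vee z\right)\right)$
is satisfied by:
  {i: True, q: True, z: True, w: True}
  {i: True, q: True, z: True, w: False}
  {i: True, q: True, w: True, z: False}
  {i: True, q: True, w: False, z: False}
  {i: True, z: True, w: True, q: False}
  {i: True, z: True, w: False, q: False}
  {i: True, z: False, w: True, q: False}
  {i: True, z: False, w: False, q: False}
  {q: True, z: True, w: True, i: False}
  {q: True, z: True, w: False, i: False}
  {q: True, w: True, z: False, i: False}
  {q: True, w: False, z: False, i: False}
  {z: True, w: True, q: False, i: False}
  {z: True, q: False, w: False, i: False}
  {w: True, q: False, z: False, i: False}


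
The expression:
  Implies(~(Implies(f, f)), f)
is always true.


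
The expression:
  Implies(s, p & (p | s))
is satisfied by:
  {p: True, s: False}
  {s: False, p: False}
  {s: True, p: True}


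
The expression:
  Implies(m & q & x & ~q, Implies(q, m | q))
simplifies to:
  True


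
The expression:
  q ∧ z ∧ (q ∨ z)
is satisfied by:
  {z: True, q: True}


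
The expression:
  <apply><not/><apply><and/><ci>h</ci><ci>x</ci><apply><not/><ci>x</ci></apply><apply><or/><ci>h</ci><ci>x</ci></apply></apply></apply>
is always true.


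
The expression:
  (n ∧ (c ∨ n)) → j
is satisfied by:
  {j: True, n: False}
  {n: False, j: False}
  {n: True, j: True}


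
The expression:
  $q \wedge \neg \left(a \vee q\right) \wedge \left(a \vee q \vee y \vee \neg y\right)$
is never true.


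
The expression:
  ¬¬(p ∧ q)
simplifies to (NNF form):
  p ∧ q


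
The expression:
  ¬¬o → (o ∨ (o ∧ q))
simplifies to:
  True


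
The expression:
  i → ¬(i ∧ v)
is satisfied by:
  {v: False, i: False}
  {i: True, v: False}
  {v: True, i: False}


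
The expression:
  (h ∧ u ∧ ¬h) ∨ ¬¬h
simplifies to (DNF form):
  h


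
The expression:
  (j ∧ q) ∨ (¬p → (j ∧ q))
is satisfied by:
  {q: True, p: True, j: True}
  {q: True, p: True, j: False}
  {p: True, j: True, q: False}
  {p: True, j: False, q: False}
  {q: True, j: True, p: False}


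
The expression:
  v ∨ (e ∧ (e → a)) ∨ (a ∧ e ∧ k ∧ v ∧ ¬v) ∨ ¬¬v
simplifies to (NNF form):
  v ∨ (a ∧ e)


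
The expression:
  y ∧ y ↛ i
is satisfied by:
  {y: True, i: False}


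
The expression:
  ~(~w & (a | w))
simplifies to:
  w | ~a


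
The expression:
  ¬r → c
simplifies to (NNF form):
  c ∨ r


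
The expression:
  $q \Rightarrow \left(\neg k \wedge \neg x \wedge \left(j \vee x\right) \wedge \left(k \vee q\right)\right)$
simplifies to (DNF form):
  $\left(j \wedge \neg k \wedge \neg x\right) \vee \neg q$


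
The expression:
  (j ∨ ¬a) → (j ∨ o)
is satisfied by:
  {a: True, o: True, j: True}
  {a: True, o: True, j: False}
  {a: True, j: True, o: False}
  {a: True, j: False, o: False}
  {o: True, j: True, a: False}
  {o: True, j: False, a: False}
  {j: True, o: False, a: False}


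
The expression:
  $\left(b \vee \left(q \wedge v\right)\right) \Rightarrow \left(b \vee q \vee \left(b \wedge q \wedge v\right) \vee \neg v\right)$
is always true.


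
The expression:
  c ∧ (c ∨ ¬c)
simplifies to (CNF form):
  c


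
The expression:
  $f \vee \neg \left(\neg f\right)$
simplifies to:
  $f$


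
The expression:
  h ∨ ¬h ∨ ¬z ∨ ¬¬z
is always true.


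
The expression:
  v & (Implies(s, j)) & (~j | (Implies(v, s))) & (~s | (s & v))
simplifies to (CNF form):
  v & (j | ~s) & (s | ~j)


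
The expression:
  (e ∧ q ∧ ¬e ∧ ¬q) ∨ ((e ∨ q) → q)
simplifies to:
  q ∨ ¬e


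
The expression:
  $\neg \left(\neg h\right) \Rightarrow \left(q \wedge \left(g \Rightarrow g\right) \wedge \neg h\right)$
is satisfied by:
  {h: False}


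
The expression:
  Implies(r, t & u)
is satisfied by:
  {t: True, u: True, r: False}
  {t: True, u: False, r: False}
  {u: True, t: False, r: False}
  {t: False, u: False, r: False}
  {r: True, t: True, u: True}


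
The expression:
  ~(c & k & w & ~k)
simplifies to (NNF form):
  True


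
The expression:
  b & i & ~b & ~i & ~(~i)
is never true.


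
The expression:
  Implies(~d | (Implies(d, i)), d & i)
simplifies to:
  d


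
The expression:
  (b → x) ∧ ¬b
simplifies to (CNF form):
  ¬b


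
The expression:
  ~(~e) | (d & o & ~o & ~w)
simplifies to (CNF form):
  e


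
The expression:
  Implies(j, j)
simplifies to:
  True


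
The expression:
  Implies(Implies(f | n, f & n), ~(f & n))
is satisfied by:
  {n: False, f: False}
  {f: True, n: False}
  {n: True, f: False}


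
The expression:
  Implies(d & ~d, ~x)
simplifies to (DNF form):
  True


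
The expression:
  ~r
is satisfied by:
  {r: False}


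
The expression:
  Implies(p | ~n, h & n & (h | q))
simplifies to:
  n & (h | ~p)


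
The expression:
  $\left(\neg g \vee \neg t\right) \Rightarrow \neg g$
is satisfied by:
  {t: True, g: False}
  {g: False, t: False}
  {g: True, t: True}


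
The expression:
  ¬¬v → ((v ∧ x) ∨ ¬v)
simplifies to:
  x ∨ ¬v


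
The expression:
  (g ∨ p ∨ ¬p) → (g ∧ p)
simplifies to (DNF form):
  g ∧ p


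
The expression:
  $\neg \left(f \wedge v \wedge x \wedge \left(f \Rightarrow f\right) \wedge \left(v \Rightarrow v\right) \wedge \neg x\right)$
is always true.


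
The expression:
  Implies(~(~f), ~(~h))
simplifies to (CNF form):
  h | ~f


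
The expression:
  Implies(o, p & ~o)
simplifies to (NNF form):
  ~o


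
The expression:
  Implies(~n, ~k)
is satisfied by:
  {n: True, k: False}
  {k: False, n: False}
  {k: True, n: True}


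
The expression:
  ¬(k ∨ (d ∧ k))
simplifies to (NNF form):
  ¬k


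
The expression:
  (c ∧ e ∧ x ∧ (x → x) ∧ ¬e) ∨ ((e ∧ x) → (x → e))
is always true.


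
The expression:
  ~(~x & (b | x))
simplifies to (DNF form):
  x | ~b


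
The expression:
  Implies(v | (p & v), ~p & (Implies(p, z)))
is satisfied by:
  {p: False, v: False}
  {v: True, p: False}
  {p: True, v: False}


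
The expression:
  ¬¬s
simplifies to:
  s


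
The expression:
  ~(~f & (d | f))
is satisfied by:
  {f: True, d: False}
  {d: False, f: False}
  {d: True, f: True}


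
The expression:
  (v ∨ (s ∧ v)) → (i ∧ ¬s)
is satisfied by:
  {i: True, v: False, s: False}
  {i: False, v: False, s: False}
  {s: True, i: True, v: False}
  {s: True, i: False, v: False}
  {v: True, i: True, s: False}


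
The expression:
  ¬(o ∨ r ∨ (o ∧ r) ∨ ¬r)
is never true.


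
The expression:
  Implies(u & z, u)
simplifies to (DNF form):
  True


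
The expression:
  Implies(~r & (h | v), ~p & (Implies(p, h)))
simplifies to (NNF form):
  r | ~p | (~h & ~v)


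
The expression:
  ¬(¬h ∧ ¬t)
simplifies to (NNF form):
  h ∨ t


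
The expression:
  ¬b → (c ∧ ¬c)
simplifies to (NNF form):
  b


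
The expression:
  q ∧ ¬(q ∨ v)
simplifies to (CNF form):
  False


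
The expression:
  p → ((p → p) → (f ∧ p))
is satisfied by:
  {f: True, p: False}
  {p: False, f: False}
  {p: True, f: True}


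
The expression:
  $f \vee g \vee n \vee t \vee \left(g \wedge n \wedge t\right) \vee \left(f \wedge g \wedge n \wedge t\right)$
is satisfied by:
  {n: True, t: True, g: True, f: True}
  {n: True, t: True, g: True, f: False}
  {n: True, t: True, f: True, g: False}
  {n: True, t: True, f: False, g: False}
  {n: True, g: True, f: True, t: False}
  {n: True, g: True, f: False, t: False}
  {n: True, g: False, f: True, t: False}
  {n: True, g: False, f: False, t: False}
  {t: True, g: True, f: True, n: False}
  {t: True, g: True, f: False, n: False}
  {t: True, f: True, g: False, n: False}
  {t: True, f: False, g: False, n: False}
  {g: True, f: True, t: False, n: False}
  {g: True, t: False, f: False, n: False}
  {f: True, t: False, g: False, n: False}


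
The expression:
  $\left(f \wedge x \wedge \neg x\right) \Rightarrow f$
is always true.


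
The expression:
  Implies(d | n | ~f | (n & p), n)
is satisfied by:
  {n: True, f: True, d: False}
  {n: True, d: False, f: False}
  {n: True, f: True, d: True}
  {n: True, d: True, f: False}
  {f: True, d: False, n: False}


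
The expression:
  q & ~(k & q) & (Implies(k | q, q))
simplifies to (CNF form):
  q & ~k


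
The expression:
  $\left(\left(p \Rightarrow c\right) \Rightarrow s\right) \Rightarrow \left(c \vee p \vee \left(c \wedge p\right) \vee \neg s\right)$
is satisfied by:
  {c: True, p: True, s: False}
  {c: True, s: False, p: False}
  {p: True, s: False, c: False}
  {p: False, s: False, c: False}
  {c: True, p: True, s: True}
  {c: True, s: True, p: False}
  {p: True, s: True, c: False}


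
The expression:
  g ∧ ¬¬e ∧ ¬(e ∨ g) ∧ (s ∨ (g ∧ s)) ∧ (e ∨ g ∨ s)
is never true.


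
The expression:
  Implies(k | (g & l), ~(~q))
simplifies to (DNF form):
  q | (~g & ~k) | (~k & ~l)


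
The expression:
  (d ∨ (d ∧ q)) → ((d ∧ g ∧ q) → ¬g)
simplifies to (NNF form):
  ¬d ∨ ¬g ∨ ¬q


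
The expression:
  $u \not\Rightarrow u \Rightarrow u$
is always true.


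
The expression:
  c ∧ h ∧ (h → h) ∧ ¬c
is never true.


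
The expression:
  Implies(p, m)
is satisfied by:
  {m: True, p: False}
  {p: False, m: False}
  {p: True, m: True}


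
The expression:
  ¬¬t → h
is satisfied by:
  {h: True, t: False}
  {t: False, h: False}
  {t: True, h: True}


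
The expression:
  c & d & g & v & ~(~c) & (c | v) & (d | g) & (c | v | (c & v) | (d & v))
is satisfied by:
  {c: True, d: True, g: True, v: True}


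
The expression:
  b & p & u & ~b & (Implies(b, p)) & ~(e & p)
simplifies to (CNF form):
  False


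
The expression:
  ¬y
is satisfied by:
  {y: False}


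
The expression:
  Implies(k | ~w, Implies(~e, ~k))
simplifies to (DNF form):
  e | ~k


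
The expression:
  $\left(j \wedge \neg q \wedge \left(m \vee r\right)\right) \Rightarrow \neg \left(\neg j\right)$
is always true.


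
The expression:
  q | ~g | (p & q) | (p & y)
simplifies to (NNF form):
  q | ~g | (p & y)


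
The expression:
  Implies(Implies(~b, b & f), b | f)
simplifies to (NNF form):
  True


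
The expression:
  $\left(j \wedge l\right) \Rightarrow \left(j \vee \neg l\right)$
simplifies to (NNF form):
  $\text{True}$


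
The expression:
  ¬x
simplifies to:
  ¬x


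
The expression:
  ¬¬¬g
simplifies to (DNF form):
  ¬g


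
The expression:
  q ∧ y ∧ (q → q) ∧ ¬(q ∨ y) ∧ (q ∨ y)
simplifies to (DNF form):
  False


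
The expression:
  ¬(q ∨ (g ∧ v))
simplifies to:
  ¬q ∧ (¬g ∨ ¬v)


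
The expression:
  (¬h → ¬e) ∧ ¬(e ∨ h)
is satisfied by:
  {e: False, h: False}


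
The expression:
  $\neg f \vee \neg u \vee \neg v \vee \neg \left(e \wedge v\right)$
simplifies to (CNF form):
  $\neg e \vee \neg f \vee \neg u \vee \neg v$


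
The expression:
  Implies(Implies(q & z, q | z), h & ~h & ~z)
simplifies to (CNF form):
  False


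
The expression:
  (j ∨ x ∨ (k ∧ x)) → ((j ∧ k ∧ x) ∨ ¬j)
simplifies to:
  (k ∧ x) ∨ ¬j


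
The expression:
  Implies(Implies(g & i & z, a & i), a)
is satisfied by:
  {a: True, g: True, z: True, i: True}
  {a: True, g: True, z: True, i: False}
  {a: True, g: True, i: True, z: False}
  {a: True, g: True, i: False, z: False}
  {a: True, z: True, i: True, g: False}
  {a: True, z: True, i: False, g: False}
  {a: True, z: False, i: True, g: False}
  {a: True, z: False, i: False, g: False}
  {g: True, z: True, i: True, a: False}


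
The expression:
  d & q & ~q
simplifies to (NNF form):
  False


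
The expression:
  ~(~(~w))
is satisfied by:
  {w: False}


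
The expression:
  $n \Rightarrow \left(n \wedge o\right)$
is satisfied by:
  {o: True, n: False}
  {n: False, o: False}
  {n: True, o: True}
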